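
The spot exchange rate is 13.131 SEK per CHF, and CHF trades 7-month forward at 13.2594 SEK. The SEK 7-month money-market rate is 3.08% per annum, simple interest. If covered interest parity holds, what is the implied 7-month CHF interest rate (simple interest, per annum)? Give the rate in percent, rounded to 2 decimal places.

1.39%

T = 7/12 years.
CIP gives F = S · g_SEK/g_CHF, so g_SEK/g_CHF = 13.2594/13.131 = 1.0097784.
The SEK side grows by 1 + 0.0308×7/12 = 1.0179667.
That pins the CHF growth at 1.008109.
r = (1.008109 − 1)/(7/12) = 0.013901 → 1.39%.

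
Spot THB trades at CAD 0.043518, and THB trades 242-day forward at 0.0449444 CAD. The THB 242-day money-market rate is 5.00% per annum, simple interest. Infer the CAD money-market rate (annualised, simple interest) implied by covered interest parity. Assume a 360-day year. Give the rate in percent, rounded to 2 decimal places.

T = 242/360 years.
CIP gives F = S · g_CAD/g_THB, so g_CAD/g_THB = 0.0449444/0.043518 = 1.0327772.
The THB side grows by 1 + 0.0500×242/360 = 1.0336111.
That pins the CAD growth at 1.067490.
r = (1.067490 − 1)/(242/360) = 0.100398 → 10.04%.

10.04%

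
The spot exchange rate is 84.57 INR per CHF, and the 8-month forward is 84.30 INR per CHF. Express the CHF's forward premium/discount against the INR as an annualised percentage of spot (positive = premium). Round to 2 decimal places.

-0.48%

T = 8/12 years.
Period premium: (84.30 − 84.57)/84.57 = -0.0031926.
Per annum: -0.0031926 / (8/12) = -0.004789 = -0.48%.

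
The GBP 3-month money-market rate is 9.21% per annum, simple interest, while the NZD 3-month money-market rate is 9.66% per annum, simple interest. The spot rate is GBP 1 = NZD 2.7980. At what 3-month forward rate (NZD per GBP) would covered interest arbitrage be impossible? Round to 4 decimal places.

T = 3/12 years.
Growth of 1 NZD over T: 1 + 0.0966×3/12 = 1.024150.
Growth of 1 GBP over T: 1 + 0.0921×3/12 = 1.023025.
Forward (NZD per GBP) = 2.798 × 1.024150 / 1.023025 = 2.801077.

2.8011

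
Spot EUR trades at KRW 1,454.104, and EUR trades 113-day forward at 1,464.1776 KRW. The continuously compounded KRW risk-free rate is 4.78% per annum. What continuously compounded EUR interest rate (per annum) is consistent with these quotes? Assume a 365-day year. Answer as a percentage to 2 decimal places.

T = 113/365 years.
F/S = 1464.1776/1454.104 = 1.0069277 = (growth of KRW) / (growth of EUR).
The KRW side grows by e^(0.0478×113/365) = 1.0149084.
Hence g_EUR = 1.0079258.
Take logs: ln 1.0079258 / (113/365) = 0.025500, so 2.55%.

2.55%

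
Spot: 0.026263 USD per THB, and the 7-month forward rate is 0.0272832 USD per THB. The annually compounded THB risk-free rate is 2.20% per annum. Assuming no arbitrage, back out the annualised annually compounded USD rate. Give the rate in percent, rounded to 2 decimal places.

T = 7/12 years.
CIP gives F = S · g_USD/g_THB, so g_USD/g_THB = 0.0272832/0.026263 = 1.0388455.
THB growth factor: (1 + 0.0220)^(7/12) = 1.0127751.
That pins the USD growth at 1.0521169.
r = 1.0521169^(12/7) − 1 = 0.090998 → 9.10%.

9.10%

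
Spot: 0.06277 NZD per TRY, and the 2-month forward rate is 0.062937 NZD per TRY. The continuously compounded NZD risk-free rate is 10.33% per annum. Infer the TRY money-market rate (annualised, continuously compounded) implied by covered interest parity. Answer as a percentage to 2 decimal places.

8.74%

T = 2/12 years.
CIP gives F = S · g_NZD/g_TRY, so g_NZD/g_TRY = 0.062937/0.06277 = 1.0026605.
The NZD side grows by e^(0.1033×2/12) = 1.0173657.
Hence g_TRY = 1.0146662.
Take logs: ln 1.0146662 / (2/12) = 0.087358, so 8.74%.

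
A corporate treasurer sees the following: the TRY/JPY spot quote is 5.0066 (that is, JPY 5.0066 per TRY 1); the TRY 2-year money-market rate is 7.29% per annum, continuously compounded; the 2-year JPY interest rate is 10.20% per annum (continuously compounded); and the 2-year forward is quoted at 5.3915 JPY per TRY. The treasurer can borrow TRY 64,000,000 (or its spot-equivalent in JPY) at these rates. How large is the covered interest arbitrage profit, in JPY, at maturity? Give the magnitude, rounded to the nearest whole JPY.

T = 2 years.
Keep in TRY, deliver into the forward: 64,000,000·1.15696477196·5.3915 = JPY 399,217,636.35.
Swap to JPY now, deposit: 64,000,000·5.0066·1.22629815346 = JPY 392,933,397.45.
The quoted forward overvalues TRY, so borrow JPY, buy TRY at spot, deposit the TRY at 7.29%, and sell the proceeds forward at 5.3915.
The gap between the two covered legs is JPY 6,284,239.

JPY 6,284,239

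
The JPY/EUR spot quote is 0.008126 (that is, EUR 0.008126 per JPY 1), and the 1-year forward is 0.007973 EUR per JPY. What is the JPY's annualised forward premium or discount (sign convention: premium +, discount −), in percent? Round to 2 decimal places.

T = 1 year.
JPY trades forward at -1.88285% vs spot over the period.
×(1/T) gives -1.88% p.a.

-1.88%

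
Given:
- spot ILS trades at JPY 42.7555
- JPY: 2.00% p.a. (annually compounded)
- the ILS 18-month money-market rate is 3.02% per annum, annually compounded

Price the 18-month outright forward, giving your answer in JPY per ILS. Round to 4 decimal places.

T = 18/12 years.
Growth of 1 JPY over T: (1 + 0.0200)^(18/12) = 1.0301495.
ILS growth factor: (1 + 0.0302)^(18/12) = 1.04564031.
So F = 42.7555 × 1.0301495 / 1.04564031 = 42.122092 (JPY/ILS).

42.1221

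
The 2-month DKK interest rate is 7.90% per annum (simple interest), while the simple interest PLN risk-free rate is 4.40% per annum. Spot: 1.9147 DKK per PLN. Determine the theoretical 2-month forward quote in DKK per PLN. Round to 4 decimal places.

T = 2/12 years.
Growth of 1 DKK over T: 1 + 0.0790×2/12 = 1.0131667.
Growth of 1 PLN over T: 1 + 0.0440×2/12 = 1.0073333.
Forward (DKK per PLN) = 1.9147 × 1.0131667 / 1.0073333 = 1.925788.

1.9258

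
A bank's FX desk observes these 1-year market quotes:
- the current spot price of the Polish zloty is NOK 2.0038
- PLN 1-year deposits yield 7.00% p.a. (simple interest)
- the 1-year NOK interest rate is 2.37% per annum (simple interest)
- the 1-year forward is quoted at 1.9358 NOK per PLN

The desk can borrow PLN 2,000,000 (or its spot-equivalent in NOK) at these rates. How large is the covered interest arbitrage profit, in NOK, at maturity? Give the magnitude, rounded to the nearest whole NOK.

NOK 40,032

T = 1 year.
Invest the PLN and cover forward: 2,000,000 × 1.070000 × 1.9358 = NOK 4,142,612.00.
Convert at spot and invest in NOK: 2,000,000 × 2.0038 × 1.023700 = NOK 4,102,580.12.
The quoted forward overvalues PLN, so borrow NOK, buy PLN at spot, deposit the PLN at 7.00%, and sell the proceeds forward at 1.9358.
Arbitrage profit = |4,142,612.00 − 4,102,580.12| = NOK 40,032.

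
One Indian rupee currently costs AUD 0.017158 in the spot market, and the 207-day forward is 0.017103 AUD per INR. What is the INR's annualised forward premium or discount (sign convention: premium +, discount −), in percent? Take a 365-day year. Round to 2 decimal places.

-0.57%

T = 207/365 years.
(F − S)/S = (0.017103 − 0.017158)/0.017158 = -0.0032055.
Annualise by dividing by T: -0.0032055 / (207/365) = -0.005652 → -0.57%.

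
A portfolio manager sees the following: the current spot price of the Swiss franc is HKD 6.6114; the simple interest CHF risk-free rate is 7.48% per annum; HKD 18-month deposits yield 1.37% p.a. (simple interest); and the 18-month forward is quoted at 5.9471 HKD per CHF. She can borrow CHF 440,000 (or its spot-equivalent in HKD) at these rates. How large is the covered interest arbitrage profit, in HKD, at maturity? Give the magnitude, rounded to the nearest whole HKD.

HKD 58,476

T = 18/12 years.
Keep in CHF, deliver into the forward: 440,000·1.112200·5.9471 = HKD 2,910,320.43.
Swap to HKD now, deposit: 440,000·6.6114·1.020550 = HKD 2,968,796.28.
The quoted forward undervalues CHF, so borrow CHF, convert to HKD at spot, deposit the HKD at 1.37%, and buy CHF forward at 5.9471 to cover the loan.
Arbitrage profit = |2,910,320.43 − 2,968,796.28| = HKD 58,476.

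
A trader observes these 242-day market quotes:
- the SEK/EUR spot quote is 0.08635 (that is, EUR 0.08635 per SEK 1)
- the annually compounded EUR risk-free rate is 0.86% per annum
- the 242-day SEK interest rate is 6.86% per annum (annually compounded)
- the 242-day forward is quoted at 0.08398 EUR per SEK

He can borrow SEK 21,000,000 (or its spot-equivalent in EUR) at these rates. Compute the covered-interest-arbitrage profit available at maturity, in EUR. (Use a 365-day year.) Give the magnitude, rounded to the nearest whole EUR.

T = 242/365 years.
Route A — deposit SEK, sell forward: 21,000,000 × 1.044972478 × 0.08398 = EUR 1,842,892.56.
Route B — convert at spot, deposit EUR: 21,000,000 × 0.08635 × 1.005693687 = EUR 1,823,674.65.
The quoted forward overvalues SEK, so borrow EUR, buy SEK at spot, deposit the SEK at 6.86%, and sell the proceeds forward at 0.08398.
The gap between the two covered legs is EUR 19,218.

EUR 19,218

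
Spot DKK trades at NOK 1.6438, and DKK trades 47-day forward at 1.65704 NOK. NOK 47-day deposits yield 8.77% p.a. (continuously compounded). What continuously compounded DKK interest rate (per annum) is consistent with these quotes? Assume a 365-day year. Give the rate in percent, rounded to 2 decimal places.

2.54%

T = 47/365 years.
By CIP, F/S equals the NOK-to-DKK growth ratio: 1.65704/1.6438 = 1.0080545.
NOK growth factor: e^(0.0877×47/365) = 1.0113569.
Hence g_DKK = 1.003276.
r = ln(1.003276)/(47/365) = 0.025400 → 2.54%.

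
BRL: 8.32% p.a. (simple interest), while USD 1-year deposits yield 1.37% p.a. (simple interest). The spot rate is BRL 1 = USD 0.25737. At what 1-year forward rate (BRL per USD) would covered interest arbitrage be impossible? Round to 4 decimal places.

4.1518

T = 1 year.
Growth of 1 USD over T: 1 + 0.0137×1 = 1.013700.
BRL growth factor: 1 + 0.0832×1 = 1.083200.
So F = 0.25737 × 1.013700 / 1.083200 = 0.2408567 (USD/BRL).
Invert for BRL per USD: 1 / 0.2408567 = 4.1518.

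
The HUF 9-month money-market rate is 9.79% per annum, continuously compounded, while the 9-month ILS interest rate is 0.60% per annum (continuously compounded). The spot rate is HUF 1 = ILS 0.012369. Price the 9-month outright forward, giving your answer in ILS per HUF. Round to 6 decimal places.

T = 9/12 years.
ILS growth factor: e^(0.0060×9/12) = 1.0045101.
Growth of 1 HUF over T: e^(0.0979×9/12) = 1.0761878.
CIP: F = S · (grow ILS)/(grow HUF) = 0.012369 × 1.0045101/1.0761878 = 0.01154518 ILS per HUF.

0.011545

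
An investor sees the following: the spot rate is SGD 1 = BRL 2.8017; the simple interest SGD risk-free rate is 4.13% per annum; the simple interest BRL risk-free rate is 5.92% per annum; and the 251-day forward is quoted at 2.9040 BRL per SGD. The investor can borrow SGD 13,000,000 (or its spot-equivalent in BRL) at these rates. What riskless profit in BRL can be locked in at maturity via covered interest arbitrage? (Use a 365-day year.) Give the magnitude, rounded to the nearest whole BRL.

BRL 919,339

T = 251/365 years.
Route A — deposit SGD, sell forward: 13,000,000 × 1.0284008219 × 2.9040 = BRL 38,824,187.83.
Route B — convert at spot, deposit BRL: 13,000,000 × 2.8017 × 1.040710137 = BRL 37,904,848.68.
The quoted forward overvalues SGD, so borrow BRL, buy SGD at spot, deposit the SGD at 4.13%, and sell the proceeds forward at 2.9040.
Profit = 38,824,187.83 − 37,904,848.68 = BRL 919,339.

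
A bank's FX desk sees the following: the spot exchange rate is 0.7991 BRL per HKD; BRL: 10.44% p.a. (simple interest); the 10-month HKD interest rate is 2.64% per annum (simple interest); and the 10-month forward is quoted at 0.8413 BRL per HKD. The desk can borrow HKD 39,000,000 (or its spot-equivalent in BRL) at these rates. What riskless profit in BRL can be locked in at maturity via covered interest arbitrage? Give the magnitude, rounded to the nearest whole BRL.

BRL 343,711

T = 10/12 years.
Route A — deposit HKD, sell forward: 39,000,000 × 1.022000 × 0.8413 = BRL 33,532,535.40.
Route B — convert at spot, deposit BRL: 39,000,000 × 0.7991 × 1.087000 = BRL 33,876,246.30.
The quoted forward undervalues HKD, so borrow HKD, convert to BRL at spot, deposit the BRL at 10.44%, and buy HKD forward at 0.8413 to cover the loan.
Profit = 33,876,246.30 − 33,532,535.40 = BRL 343,711.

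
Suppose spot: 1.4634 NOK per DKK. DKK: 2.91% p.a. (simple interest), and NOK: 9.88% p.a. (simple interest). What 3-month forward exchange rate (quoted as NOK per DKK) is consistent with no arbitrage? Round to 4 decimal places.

1.4887

T = 3/12 years.
NOK accumulates by 1 + 0.0988×3/12 = 1.024700.
DKK growth factor: 1 + 0.0291×3/12 = 1.007275.
CIP: F = S · (grow NOK)/(grow DKK) = 1.4634 × 1.024700/1.007275 = 1.488716 NOK per DKK.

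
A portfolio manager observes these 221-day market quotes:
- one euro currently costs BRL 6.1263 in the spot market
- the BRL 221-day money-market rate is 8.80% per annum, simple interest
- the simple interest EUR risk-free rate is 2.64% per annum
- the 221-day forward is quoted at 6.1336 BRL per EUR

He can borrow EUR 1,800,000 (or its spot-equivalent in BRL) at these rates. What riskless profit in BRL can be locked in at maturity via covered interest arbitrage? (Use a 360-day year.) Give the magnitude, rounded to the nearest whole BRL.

BRL 403,652

T = 221/360 years.
Invest the EUR and cover forward: 1,800,000 × 1.0162066667 × 6.1336 = BRL 11,219,409.38.
Convert at spot and invest in BRL: 1,800,000 × 6.1263 × 1.0540222222 = BRL 11,623,061.41.
The quoted forward undervalues EUR, so borrow EUR, convert to BRL at spot, deposit the BRL at 8.80%, and buy EUR forward at 6.1336 to cover the loan.
The gap between the two covered legs is BRL 403,652.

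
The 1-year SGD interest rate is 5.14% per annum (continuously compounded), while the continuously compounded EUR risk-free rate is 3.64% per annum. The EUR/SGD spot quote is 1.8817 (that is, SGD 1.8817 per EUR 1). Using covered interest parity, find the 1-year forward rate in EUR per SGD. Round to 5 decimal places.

T = 1 year.
SGD accumulates by e^(0.0514×1) = 1.0527439.
EUR accumulates by e^(0.0364×1) = 1.0370706.
So F = 1.8817 × 1.0527439 / 1.0370706 = 1.910138 (SGD/EUR).
Invert for EUR per SGD: 1 / 1.910138 = 0.52352.

0.52352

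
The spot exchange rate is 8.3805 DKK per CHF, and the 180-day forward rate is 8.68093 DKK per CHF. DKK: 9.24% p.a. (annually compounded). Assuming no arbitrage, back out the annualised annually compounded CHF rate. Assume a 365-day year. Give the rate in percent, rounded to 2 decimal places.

1.71%

T = 180/365 years.
By CIP, F/S equals the DKK-to-CHF growth ratio: 8.68093/8.3805 = 1.0358487.
The DKK side grows by (1 + 0.0924)^(180/365) = 1.0445469.
That pins the CHF growth at 1.0083972.
r = 1.0083972^(365/180) − 1 = 0.017101 → 1.71%.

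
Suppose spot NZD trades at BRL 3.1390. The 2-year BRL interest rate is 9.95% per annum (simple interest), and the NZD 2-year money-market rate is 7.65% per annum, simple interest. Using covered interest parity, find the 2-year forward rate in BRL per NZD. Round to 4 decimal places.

3.2642

T = 2 years.
BRL growth factor: 1 + 0.0995×2 = 1.199000.
Growth of 1 NZD over T: 1 + 0.0765×2 = 1.153000.
CIP: F = S · (grow BRL)/(grow NZD) = 3.139 × 1.199000/1.153000 = 3.264233 BRL per NZD.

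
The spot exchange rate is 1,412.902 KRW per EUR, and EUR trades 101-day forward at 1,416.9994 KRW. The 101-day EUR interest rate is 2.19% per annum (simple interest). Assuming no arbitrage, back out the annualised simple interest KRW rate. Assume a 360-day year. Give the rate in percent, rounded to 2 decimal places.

3.23%

T = 101/360 years.
CIP gives F = S · g_KRW/g_EUR, so g_KRW/g_EUR = 1416.9994/1412.902 = 1.0029000.
EUR growth factor: 1 + 0.0219×101/360 = 1.0061442.
That pins the KRW growth at 1.009062.
r = (1.009062 − 1)/(101/360) = 0.032300 → 3.23%.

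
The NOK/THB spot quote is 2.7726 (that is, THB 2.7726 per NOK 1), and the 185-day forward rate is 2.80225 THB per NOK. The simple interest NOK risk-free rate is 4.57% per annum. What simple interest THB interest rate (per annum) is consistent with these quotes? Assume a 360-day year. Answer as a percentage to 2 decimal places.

6.70%

T = 185/360 years.
F/S = 2.80225/2.7726 = 1.0106939 = (growth of THB) / (growth of NOK).
NOK growth factor: 1 + 0.0457×185/360 = 1.0234847.
So the THB growth factor = 1.0344297.
r = (1.0344297 − 1)/(185/360) = 0.066998 → 6.70%.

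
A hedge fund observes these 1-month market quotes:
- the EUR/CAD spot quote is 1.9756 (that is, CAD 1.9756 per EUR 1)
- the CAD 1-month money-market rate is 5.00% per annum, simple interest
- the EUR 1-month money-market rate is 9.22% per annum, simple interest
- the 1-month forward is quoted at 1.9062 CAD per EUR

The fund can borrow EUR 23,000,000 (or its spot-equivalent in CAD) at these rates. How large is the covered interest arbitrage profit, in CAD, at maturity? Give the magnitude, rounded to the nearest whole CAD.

T = 1/12 years.
Invest the EUR and cover forward: 23,000,000 × 1.0076833333 × 1.9062 = CAD 44,179,457.31.
Convert at spot and invest in CAD: 23,000,000 × 1.9756 × 1.0041666667 = CAD 45,628,128.33.
The quoted forward undervalues EUR, so borrow EUR, convert to CAD at spot, deposit the CAD at 5.00%, and buy EUR forward at 1.9062 to cover the loan.
The gap between the two covered legs is CAD 1,448,671.

CAD 1,448,671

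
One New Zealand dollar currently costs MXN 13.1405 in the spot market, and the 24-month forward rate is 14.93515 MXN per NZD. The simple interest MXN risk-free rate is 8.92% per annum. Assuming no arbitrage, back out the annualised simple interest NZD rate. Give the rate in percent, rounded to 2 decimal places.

1.84%

T = 2 years.
F/S = 14.93515/13.1405 = 1.1365740 = (growth of MXN) / (growth of NZD).
MXN growth factor: 1 + 0.0892×2 = 1.178400.
So the NZD growth factor = 1.0368001.
r = (1.0368001 − 1)/2 = 0.018400 → 1.84%.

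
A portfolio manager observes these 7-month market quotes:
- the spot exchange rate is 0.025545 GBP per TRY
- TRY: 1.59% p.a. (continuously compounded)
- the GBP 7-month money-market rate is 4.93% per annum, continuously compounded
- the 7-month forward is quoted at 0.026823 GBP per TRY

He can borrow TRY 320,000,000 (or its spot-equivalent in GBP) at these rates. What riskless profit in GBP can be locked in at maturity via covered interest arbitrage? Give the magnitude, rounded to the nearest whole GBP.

GBP 250,446

T = 7/12 years.
Keep in TRY, deliver into the forward: 320,000,000·1.009318146·0.026823 = GBP 8,663,341.00.
Swap to GBP now, deposit: 320,000,000·0.025545·1.029175847 = GBP 8,412,895.04.
The quoted forward overvalues TRY, so borrow GBP, buy TRY at spot, deposit the TRY at 1.59%, and sell the proceeds forward at 0.026823.
The gap between the two covered legs is GBP 250,446.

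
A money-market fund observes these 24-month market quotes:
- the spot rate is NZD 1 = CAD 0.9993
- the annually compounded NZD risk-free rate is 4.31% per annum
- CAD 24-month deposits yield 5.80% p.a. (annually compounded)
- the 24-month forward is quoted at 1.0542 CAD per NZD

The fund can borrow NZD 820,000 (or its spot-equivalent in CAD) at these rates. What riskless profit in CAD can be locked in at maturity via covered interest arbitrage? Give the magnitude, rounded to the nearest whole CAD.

CAD 23,329

T = 2 years.
Route A — deposit NZD, sell forward: 820,000 × 1.08805761 × 1.0542 = CAD 940,564.87.
Route B — convert at spot, deposit CAD: 820,000 × 0.9993 × 1.119364 = CAD 917,235.97.
The quoted forward overvalues NZD, so borrow CAD, buy NZD at spot, deposit the NZD at 4.31%, and sell the proceeds forward at 1.0542.
Profit = 940,564.87 − 917,235.97 = CAD 23,329.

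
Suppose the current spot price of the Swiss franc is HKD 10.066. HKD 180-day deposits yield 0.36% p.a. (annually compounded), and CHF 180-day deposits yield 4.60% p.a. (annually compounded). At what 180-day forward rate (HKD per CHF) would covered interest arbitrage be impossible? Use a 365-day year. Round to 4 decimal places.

T = 180/365 years.
HKD growth factor: (1 + 0.0036)^(180/365) = 1.0017737.
CHF growth factor: (1 + 0.0460)^(180/365) = 1.0224264.
CIP: F = S · (grow HKD)/(grow CHF) = 10.066 × 1.0017737/1.0224264 = 9.862670 HKD per CHF.

9.8627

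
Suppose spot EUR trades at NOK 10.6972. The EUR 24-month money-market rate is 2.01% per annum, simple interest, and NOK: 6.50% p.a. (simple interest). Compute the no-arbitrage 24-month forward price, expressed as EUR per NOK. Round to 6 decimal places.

T = 2 years.
NOK accumulates by 1 + 0.0650×2 = 1.130000.
EUR growth factor: 1 + 0.0201×2 = 1.040200.
Forward (NOK per EUR) = 10.6972 × 1.130000 / 1.040200 = 11.62068.
Invert for EUR per NOK: 1 / 11.62068 = 0.086053.

0.086053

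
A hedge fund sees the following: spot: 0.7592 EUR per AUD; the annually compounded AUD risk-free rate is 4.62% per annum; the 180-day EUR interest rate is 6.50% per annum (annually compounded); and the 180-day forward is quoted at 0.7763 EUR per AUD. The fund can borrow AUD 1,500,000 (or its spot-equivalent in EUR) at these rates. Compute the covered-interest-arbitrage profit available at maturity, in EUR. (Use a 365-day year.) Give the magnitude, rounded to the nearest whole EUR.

T = 180/365 years.
Keep in AUD, deliver into the forward: 1,500,000·1.022522823·0.7763 = EUR 1,190,676.70.
Swap to EUR now, deposit: 1,500,000·0.7592·1.031543336 = EUR 1,174,721.55.
The quoted forward overvalues AUD, so borrow EUR, buy AUD at spot, deposit the AUD at 4.62%, and sell the proceeds forward at 0.7763.
The gap between the two covered legs is EUR 15,955.

EUR 15,955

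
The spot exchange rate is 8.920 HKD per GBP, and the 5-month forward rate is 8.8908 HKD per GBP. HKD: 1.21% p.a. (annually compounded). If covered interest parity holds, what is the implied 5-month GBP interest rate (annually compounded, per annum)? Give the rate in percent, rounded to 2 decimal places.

T = 5/12 years.
By CIP, F/S equals the HKD-to-GBP growth ratio: 8.8908/8.92 = 0.9967265.
HKD growth factor: (1 + 0.0121)^(5/12) = 1.005024.
Hence g_GBP = 1.0083248.
Annualise: 1.0083248^(12/5) − 1 = 0.020096 = 2.01%.

2.01%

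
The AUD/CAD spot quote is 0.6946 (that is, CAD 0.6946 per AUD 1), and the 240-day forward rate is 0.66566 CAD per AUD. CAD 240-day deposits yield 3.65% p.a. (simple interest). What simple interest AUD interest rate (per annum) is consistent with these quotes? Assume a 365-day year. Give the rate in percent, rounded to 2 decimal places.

10.42%

T = 240/365 years.
By CIP, F/S equals the CAD-to-AUD growth ratio: 0.66566/0.6946 = 0.9583357.
CAD growth factor: 1 + 0.0365×240/365 = 1.024000.
So the AUD growth factor = 1.0685191.
r = (1.0685191 − 1)/(240/365) = 0.104206 → 10.42%.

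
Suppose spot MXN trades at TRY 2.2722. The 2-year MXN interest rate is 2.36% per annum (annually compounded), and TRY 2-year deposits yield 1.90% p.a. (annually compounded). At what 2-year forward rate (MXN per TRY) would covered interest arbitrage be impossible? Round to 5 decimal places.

T = 2 years.
TRY accumulates by (1 + 0.0190)^2 = 1.038361.
Growth of 1 MXN over T: (1 + 0.0236)^2 = 1.047757.
So F = 2.2722 × 1.038361 / 1.047757 = 2.251824 (TRY/MXN).
Invert for MXN per TRY: 1 / 2.251824 = 0.44408.

0.44408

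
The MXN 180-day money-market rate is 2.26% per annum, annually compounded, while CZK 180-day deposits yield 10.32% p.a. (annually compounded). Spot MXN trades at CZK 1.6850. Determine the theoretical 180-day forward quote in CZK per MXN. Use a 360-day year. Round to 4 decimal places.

T = 180/360 years.
CZK accumulates by (1 + 0.1032)^(180/360) = 1.0503333.
MXN accumulates by (1 + 0.0226)^(180/360) = 1.0112369.
CIP: F = S · (grow CZK)/(grow MXN) = 1.685 × 1.0503333/1.0112369 = 1.750145 CZK per MXN.

1.7501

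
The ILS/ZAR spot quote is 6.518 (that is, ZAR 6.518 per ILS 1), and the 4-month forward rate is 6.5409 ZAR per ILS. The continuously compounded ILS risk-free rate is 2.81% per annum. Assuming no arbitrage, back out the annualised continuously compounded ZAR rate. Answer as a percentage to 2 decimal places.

3.86%

T = 4/12 years.
CIP gives F = S · g_ZAR/g_ILS, so g_ZAR/g_ILS = 6.5409/6.518 = 1.0035133.
ILS growth factor: e^(0.0281×4/12) = 1.0094107.
Hence g_ZAR = 1.0129571.
Take logs: ln 1.0129571 / (4/12) = 0.038622, so 3.86%.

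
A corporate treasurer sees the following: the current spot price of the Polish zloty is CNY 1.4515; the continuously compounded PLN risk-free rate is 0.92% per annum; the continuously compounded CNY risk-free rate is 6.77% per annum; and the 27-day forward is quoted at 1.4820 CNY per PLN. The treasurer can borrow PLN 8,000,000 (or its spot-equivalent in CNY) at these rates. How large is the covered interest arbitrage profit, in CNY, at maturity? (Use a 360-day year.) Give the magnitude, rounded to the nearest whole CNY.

CNY 193,074

T = 27/360 years.
Keep in PLN, deliver into the forward: 8,000,000·1.0006902381·1.4820 = CNY 11,864,183.46.
Swap to CNY now, deposit: 8,000,000·1.4515·1.0050904123 = CNY 11,671,109.87.
The quoted forward overvalues PLN, so borrow CNY, buy PLN at spot, deposit the PLN at 0.92%, and sell the proceeds forward at 1.4820.
The gap between the two covered legs is CNY 193,074.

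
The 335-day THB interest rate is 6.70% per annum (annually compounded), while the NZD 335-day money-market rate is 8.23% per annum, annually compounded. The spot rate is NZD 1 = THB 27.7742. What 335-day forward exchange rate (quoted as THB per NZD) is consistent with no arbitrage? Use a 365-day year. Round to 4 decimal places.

27.4136

T = 335/365 years.
THB accumulates by (1 + 0.0670)^(335/365) = 1.06132779.
NZD growth factor: (1 + 0.0823)^(335/365) = 1.07528742.
CIP: F = S · (grow THB)/(grow NZD) = 27.7742 × 1.06132779/1.07528742 = 27.413629 THB per NZD.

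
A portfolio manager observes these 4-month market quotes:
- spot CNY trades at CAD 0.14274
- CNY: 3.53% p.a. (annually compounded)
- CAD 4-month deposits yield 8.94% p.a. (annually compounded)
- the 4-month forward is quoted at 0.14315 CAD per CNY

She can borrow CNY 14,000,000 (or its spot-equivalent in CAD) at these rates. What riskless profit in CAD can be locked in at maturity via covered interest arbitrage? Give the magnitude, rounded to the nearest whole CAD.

CAD 28,810

T = 4/12 years.
Route A — deposit CNY, sell forward: 14,000,000 × 1.011630865 × 0.14315 = CAD 2,027,409.42.
Route B — convert at spot, deposit CAD: 14,000,000 × 0.14274 × 1.028953598 = CAD 2,056,219.71.
The quoted forward undervalues CNY, so borrow CNY, convert to CAD at spot, deposit the CAD at 8.94%, and buy CNY forward at 0.14315 to cover the loan.
The gap between the two covered legs is CAD 28,810.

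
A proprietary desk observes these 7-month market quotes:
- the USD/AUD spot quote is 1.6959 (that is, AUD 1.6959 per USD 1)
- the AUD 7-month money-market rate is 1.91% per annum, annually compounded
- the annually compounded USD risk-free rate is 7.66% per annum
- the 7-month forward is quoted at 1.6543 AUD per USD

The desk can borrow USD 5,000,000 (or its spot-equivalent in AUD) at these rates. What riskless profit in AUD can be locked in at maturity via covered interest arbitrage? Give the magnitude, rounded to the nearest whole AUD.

AUD 61,801

T = 7/12 years.
Keep in USD, deliver into the forward: 5,000,000·1.043994921·1.6543 = AUD 8,635,403.99.
Swap to AUD now, deposit: 5,000,000·1.6959·1.011097727 = AUD 8,573,603.18.
The quoted forward overvalues USD, so borrow AUD, buy USD at spot, deposit the USD at 7.66%, and sell the proceeds forward at 1.6543.
The gap between the two covered legs is AUD 61,801.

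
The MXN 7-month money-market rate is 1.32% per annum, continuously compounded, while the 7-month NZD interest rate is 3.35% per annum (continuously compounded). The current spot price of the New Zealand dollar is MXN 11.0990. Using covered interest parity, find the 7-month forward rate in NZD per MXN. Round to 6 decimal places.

0.091171

T = 7/12 years.
MXN growth factor: e^(0.0132×7/12) = 1.0077297.
NZD accumulates by e^(0.0335×7/12) = 1.0197339.
Forward (MXN per NZD) = 11.099 × 1.0077297 / 1.0197339 = 10.96834.
Quoted the other way: 1/10.96834 = 0.091171 NZD per MXN.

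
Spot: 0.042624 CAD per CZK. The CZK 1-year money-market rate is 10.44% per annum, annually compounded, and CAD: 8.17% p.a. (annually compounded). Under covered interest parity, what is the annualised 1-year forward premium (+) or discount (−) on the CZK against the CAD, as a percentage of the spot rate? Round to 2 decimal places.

-2.06%

T = 1 year.
CIP forward (CAD per CZK) = 0.042624 × 1.081700/1.104400 = 0.041747900.
(F − S)/S ÷ T = (0.041747900 − 0.042624)/0.042624/1 = -0.020554 → -2.06%.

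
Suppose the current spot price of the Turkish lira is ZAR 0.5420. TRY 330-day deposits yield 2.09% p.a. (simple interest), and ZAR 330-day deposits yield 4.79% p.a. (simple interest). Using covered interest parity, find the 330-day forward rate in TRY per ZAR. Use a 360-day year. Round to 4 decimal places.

1.8013

T = 330/360 years.
ZAR growth factor: 1 + 0.0479×330/360 = 1.0439083.
TRY growth factor: 1 + 0.0209×330/360 = 1.0191583.
Forward (ZAR per TRY) = 0.542 × 1.0439083 / 1.0191583 = 0.5551623.
Quoted the other way: 1/0.5551623 = 1.8013 TRY per ZAR.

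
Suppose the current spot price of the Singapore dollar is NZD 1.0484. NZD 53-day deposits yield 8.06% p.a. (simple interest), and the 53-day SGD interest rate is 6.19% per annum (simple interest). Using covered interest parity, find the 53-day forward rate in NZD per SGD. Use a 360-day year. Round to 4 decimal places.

T = 53/360 years.
NZD accumulates by 1 + 0.0806×53/360 = 1.0118661.
Growth of 1 SGD over T: 1 + 0.0619×53/360 = 1.0091131.
Forward (NZD per SGD) = 1.0484 × 1.0118661 / 1.0091131 = 1.051260.

1.0513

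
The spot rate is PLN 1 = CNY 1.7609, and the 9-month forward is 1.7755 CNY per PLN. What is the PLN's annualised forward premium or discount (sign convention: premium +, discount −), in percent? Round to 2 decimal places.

T = 9/12 years.
(F − S)/S = (1.7755 − 1.7609)/1.7609 = 0.0082912.
Per annum: 0.0082912 / (9/12) = 0.011055 = 1.11%.

+1.11%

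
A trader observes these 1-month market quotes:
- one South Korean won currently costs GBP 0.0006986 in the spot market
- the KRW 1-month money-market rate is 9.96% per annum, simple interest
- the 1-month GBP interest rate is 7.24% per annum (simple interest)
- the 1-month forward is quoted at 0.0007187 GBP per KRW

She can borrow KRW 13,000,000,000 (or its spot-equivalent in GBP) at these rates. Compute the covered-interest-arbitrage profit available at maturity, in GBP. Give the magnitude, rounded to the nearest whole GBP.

GBP 284,054

T = 1/12 years.
Invest the KRW and cover forward: 13,000,000,000 × 1.008300 × 0.0007187 = GBP 9,420,647.73.
Convert at spot and invest in GBP: 13,000,000,000 × 0.0006986 × 1.006033333 = GBP 9,136,593.52.
The quoted forward overvalues KRW, so borrow GBP, buy KRW at spot, deposit the KRW at 9.96%, and sell the proceeds forward at 0.0007187.
The gap between the two covered legs is GBP 284,054.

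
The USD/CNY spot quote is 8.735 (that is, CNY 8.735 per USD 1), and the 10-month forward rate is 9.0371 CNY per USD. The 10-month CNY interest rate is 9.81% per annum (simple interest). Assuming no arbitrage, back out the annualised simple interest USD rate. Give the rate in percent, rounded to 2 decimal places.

5.47%

T = 10/12 years.
CIP gives F = S · g_CNY/g_USD, so g_CNY/g_USD = 9.0371/8.735 = 1.0345850.
The CNY side grows by 1 + 0.0981×10/12 = 1.081750.
So the USD growth factor = 1.0455883.
r = (1.0455883 − 1)/(10/12) = 0.054706 → 5.47%.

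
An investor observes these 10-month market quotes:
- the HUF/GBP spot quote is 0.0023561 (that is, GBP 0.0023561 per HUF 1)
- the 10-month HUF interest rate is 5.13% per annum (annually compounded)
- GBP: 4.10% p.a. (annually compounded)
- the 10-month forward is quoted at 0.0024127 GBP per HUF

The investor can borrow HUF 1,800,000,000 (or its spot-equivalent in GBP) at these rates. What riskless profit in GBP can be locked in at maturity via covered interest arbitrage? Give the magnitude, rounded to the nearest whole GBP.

T = 10/12 years.
Keep in HUF, deliver into the forward: 1,800,000,000·1.042570792·0.0024127 = GBP 4,527,738.99.
Swap to GBP now, deposit: 1,800,000,000·0.0023561·1.034051752 = GBP 4,385,392.80.
The quoted forward overvalues HUF, so borrow GBP, buy HUF at spot, deposit the HUF at 5.13%, and sell the proceeds forward at 0.0024127.
Arbitrage profit = |4,527,738.99 − 4,385,392.80| = GBP 142,346.

GBP 142,346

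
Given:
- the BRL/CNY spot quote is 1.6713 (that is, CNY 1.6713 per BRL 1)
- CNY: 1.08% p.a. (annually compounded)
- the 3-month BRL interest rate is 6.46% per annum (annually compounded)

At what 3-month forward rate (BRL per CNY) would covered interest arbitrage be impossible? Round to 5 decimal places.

0.60614

T = 3/12 years.
Growth of 1 CNY over T: (1 + 0.0108)^(3/12) = 1.0026891.
BRL accumulates by (1 + 0.0646)^(3/12) = 1.0157729.
Forward (CNY per BRL) = 1.6713 × 1.0026891 / 1.0157729 = 1.649773.
Quoted the other way: 1/1.649773 = 0.60614 BRL per CNY.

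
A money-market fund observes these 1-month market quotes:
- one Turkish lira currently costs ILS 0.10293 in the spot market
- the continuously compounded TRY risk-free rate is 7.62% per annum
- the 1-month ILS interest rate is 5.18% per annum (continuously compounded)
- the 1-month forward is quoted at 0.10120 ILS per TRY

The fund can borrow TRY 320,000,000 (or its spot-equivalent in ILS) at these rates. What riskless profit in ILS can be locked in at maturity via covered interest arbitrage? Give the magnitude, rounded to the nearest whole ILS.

T = 1/12 years.
Invest the TRY and cover forward: 320,000,000 × 1.006370204 × 0.10120 = ILS 32,590,292.69.
Convert at spot and invest in ILS: 320,000,000 × 0.10293 × 1.0043259969 = ILS 33,080,087.96.
The quoted forward undervalues TRY, so borrow TRY, convert to ILS at spot, deposit the ILS at 5.18%, and buy TRY forward at 0.10120 to cover the loan.
Profit = 33,080,087.96 − 32,590,292.69 = ILS 489,795.

ILS 489,795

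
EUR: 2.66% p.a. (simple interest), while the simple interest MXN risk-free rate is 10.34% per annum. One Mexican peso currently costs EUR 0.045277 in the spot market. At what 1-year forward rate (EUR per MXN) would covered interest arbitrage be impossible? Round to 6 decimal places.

T = 1 year.
EUR growth factor: 1 + 0.0266×1 = 1.026600.
Growth of 1 MXN over T: 1 + 0.1034×1 = 1.103400.
CIP: F = S · (grow EUR)/(grow MXN) = 0.045277 × 1.026600/1.103400 = 0.04212558 EUR per MXN.

0.042126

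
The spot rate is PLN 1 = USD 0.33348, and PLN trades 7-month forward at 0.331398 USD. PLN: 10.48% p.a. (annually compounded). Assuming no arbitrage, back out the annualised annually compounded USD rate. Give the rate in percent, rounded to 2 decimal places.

T = 7/12 years.
CIP gives F = S · g_USD/g_PLN, so g_USD/g_PLN = 0.331398/0.33348 = 0.9937567.
PLN growth factor: (1 + 0.1048)^(7/12) = 1.0598607.
That pins the USD growth at 1.0532437.
Annualise: 1.0532437^(12/7) − 1 = 0.093002 = 9.30%.

9.30%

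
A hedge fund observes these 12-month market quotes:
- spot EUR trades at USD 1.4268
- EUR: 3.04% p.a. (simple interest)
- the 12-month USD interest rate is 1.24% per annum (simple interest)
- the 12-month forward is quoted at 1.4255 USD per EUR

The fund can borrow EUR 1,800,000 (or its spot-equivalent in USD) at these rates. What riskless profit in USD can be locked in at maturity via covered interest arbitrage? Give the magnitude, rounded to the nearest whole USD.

USD 43,817

T = 1 year.
Keep in EUR, deliver into the forward: 1,800,000·1.030400·1.4255 = USD 2,643,903.36.
Swap to USD now, deposit: 1,800,000·1.4268·1.012400 = USD 2,600,086.18.
The quoted forward overvalues EUR, so borrow USD, buy EUR at spot, deposit the EUR at 3.04%, and sell the proceeds forward at 1.4255.
The gap between the two covered legs is USD 43,817.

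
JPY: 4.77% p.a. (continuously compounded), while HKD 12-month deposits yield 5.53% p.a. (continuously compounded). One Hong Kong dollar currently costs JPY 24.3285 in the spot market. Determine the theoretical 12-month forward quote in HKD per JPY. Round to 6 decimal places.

0.041418

T = 1 year.
JPY accumulates by e^(0.0477×1) = 1.048856.
HKD accumulates by e^(0.0553×1) = 1.0568576.
CIP: F = S · (grow JPY)/(grow HKD) = 24.3285 × 1.048856/1.0568576 = 24.14431 JPY per HKD.
Invert for HKD per JPY: 1 / 24.14431 = 0.041418.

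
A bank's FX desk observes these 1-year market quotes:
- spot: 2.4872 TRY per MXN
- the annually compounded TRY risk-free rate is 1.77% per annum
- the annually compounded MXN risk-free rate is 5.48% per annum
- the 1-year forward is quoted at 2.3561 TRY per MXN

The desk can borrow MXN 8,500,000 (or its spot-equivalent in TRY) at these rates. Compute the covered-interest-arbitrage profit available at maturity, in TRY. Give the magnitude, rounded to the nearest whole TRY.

T = 1 year.
Keep in MXN, deliver into the forward: 8,500,000·1.054800·2.3561 = TRY 21,124,321.38.
Swap to TRY now, deposit: 8,500,000·2.4872·1.017700 = TRY 21,515,399.24.
The quoted forward undervalues MXN, so borrow MXN, convert to TRY at spot, deposit the TRY at 1.77%, and buy MXN forward at 2.3561 to cover the loan.
The gap between the two covered legs is TRY 391,078.

TRY 391,078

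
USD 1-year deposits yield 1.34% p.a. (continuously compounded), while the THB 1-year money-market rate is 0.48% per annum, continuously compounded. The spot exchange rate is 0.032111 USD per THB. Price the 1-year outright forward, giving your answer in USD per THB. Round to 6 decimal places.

0.032388

T = 1 year.
USD accumulates by e^(0.0134×1) = 1.0134902.
THB growth factor: e^(0.0048×1) = 1.0048115.
So F = 0.032111 × 1.0134902 / 1.0048115 = 0.03238835 (USD/THB).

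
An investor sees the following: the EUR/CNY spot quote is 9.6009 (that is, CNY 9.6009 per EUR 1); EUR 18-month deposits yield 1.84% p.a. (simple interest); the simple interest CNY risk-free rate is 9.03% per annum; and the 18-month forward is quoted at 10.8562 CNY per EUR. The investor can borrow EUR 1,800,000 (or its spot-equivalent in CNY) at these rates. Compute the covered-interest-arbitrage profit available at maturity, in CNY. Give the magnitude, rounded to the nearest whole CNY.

T = 18/12 years.
Route A — deposit EUR, sell forward: 1,800,000 × 1.027600 × 10.8562 = CNY 20,080,496.02.
Route B — convert at spot, deposit CNY: 1,800,000 × 9.6009 × 1.135450 = CNY 19,622,415.43.
The quoted forward overvalues EUR, so borrow CNY, buy EUR at spot, deposit the EUR at 1.84%, and sell the proceeds forward at 10.8562.
The gap between the two covered legs is CNY 458,081.

CNY 458,081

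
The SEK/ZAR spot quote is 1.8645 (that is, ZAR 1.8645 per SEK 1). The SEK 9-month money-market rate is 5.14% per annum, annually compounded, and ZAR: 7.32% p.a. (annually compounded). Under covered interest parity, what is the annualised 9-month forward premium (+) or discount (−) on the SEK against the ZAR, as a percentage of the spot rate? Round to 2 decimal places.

+2.07%

T = 9/12 years.
CIP forward (ZAR per SEK) = 1.8645 × 1.0544124/1.0383075 = 1.8934197.
(F − S)/S ÷ T = (1.8934197 − 1.8645)/1.8645/(9/12) = 0.020681 → 2.07%.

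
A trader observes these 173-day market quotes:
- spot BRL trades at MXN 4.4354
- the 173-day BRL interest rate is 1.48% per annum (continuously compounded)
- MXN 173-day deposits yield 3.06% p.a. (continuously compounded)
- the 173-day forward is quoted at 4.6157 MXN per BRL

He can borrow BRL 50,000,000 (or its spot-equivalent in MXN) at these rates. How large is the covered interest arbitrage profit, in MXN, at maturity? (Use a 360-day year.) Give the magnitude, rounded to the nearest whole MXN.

MXN 7,377,022

T = 173/360 years.
Keep in BRL, deliver into the forward: 50,000,000·1.00713757414·4.6157 = MXN 232,432,245.05.
Swap to MXN now, deposit: 50,000,000·4.4354·1.01481365043 = MXN 225,055,223.26.
The quoted forward overvalues BRL, so borrow MXN, buy BRL at spot, deposit the BRL at 1.48%, and sell the proceeds forward at 4.6157.
Arbitrage profit = |232,432,245.05 − 225,055,223.26| = MXN 7,377,022.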